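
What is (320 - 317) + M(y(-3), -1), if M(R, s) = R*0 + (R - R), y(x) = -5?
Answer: 3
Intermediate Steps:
M(R, s) = 0 (M(R, s) = 0 + 0 = 0)
(320 - 317) + M(y(-3), -1) = (320 - 317) + 0 = 3 + 0 = 3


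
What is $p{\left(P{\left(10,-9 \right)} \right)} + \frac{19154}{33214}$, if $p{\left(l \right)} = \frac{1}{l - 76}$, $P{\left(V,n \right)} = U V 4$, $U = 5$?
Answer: $\frac{1204155}{2059268} \approx 0.58475$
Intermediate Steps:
$P{\left(V,n \right)} = 20 V$ ($P{\left(V,n \right)} = 5 V 4 = 20 V$)
$p{\left(l \right)} = \frac{1}{-76 + l}$
$p{\left(P{\left(10,-9 \right)} \right)} + \frac{19154}{33214} = \frac{1}{-76 + 20 \cdot 10} + \frac{19154}{33214} = \frac{1}{-76 + 200} + 19154 \cdot \frac{1}{33214} = \frac{1}{124} + \frac{9577}{16607} = \frac{1204155}{2059268}$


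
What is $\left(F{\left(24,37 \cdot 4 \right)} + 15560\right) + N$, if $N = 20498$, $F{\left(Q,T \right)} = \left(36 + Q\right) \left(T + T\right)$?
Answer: $53818$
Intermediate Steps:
$F{\left(Q,T \right)} = 2 T \left(36 + Q\right)$ ($F{\left(Q,T \right)} = \left(36 + Q\right) 2 T = 2 T \left(36 + Q\right)$)
$\left(F{\left(24,37 \cdot 4 \right)} + 15560\right) + N = \left(2 \cdot 37 \cdot 4 \left(36 + 24\right) + 15560\right) + 20498 = \left(2 \cdot 148 \cdot 60 + 15560\right) + 20498 = \left(17760 + 15560\right) + 20498 = 33320 + 20498 = 53818$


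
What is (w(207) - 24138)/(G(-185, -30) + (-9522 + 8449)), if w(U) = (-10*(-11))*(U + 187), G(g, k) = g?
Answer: -9601/629 ≈ -15.264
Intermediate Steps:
w(U) = 20570 + 110*U (w(U) = 110*(187 + U) = 20570 + 110*U)
(w(207) - 24138)/(G(-185, -30) + (-9522 + 8449)) = ((20570 + 110*207) - 24138)/(-185 + (-9522 + 8449)) = ((20570 + 22770) - 24138)/(-185 - 1073) = (43340 - 24138)/(-1258) = 19202*(-1/1258) = -9601/629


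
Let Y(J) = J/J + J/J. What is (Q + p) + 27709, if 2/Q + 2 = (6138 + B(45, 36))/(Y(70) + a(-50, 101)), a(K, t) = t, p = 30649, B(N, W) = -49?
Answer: 343320320/5883 ≈ 58358.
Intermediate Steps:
Y(J) = 2 (Y(J) = 1 + 1 = 2)
Q = 206/5883 (Q = 2/(-2 + (6138 - 49)/(2 + 101)) = 2/(-2 + 6089/103) = 2/(5883/103) = 2*(103/5883) = 206/5883 ≈ 0.035016)
(Q + p) + 27709 = (206/5883 + 30649) + 27709 = 180308273/5883 + 27709 = 343320320/5883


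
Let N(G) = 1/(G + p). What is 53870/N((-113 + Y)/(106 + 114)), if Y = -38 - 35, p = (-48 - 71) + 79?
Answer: -24203791/11 ≈ -2.2003e+6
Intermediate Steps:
p = -40 (p = -119 + 79 = -40)
Y = -73
N(G) = 1/(-40 + G) (N(G) = 1/(G - 40) = 1/(-40 + G))
53870/N((-113 + Y)/(106 + 114)) = 53870/(1/(-40 + (-113 - 73)/(106 + 114))) = 53870/(1/(-40 - 186/220)) = 53870/(1/(-40 - 186*1/220)) = 53870/(1/(-40 - 93/110)) = 53870/(1/(-4493/110)) = 53870/(-110/4493) = 53870*(-4493/110) = -24203791/11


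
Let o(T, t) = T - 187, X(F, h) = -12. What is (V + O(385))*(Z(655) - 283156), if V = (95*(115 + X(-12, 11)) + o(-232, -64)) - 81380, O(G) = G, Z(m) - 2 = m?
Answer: 20235120871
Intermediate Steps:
o(T, t) = -187 + T
Z(m) = 2 + m
V = -72014 (V = (95*(115 - 12) + (-187 - 232)) - 81380 = (95*103 - 419) - 81380 = (9785 - 419) - 81380 = 9366 - 81380 = -72014)
(V + O(385))*(Z(655) - 283156) = (-72014 + 385)*((2 + 655) - 283156) = -71629*(657 - 283156) = -71629*(-282499) = 20235120871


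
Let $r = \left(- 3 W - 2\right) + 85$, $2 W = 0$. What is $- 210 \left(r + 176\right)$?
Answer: $-54390$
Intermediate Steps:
$W = 0$ ($W = \frac{1}{2} \cdot 0 = 0$)
$r = 83$ ($r = \left(\left(-3\right) 0 - 2\right) + 85 = \left(0 - 2\right) + 85 = -2 + 85 = 83$)
$- 210 \left(r + 176\right) = - 210 \left(83 + 176\right) = \left(-210\right) 259 = -54390$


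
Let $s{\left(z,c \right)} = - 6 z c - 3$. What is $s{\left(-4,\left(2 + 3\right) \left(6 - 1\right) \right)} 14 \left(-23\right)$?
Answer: $-192234$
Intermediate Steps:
$s{\left(z,c \right)} = -3 - 6 c z$ ($s{\left(z,c \right)} = - 6 c z - 3 = -3 - 6 c z$)
$s{\left(-4,\left(2 + 3\right) \left(6 - 1\right) \right)} 14 \left(-23\right) = \left(-3 - 6 \left(2 + 3\right) \left(6 - 1\right) \left(-4\right)\right) 14 \left(-23\right) = \left(-3 - 6 \cdot 5 \cdot 5 \left(-4\right)\right) 14 \left(-23\right) = \left(-3 - 150 \left(-4\right)\right) 14 \left(-23\right) = \left(-3 + 600\right) 14 \left(-23\right) = 597 \cdot 14 \left(-23\right) = 8358 \left(-23\right) = -192234$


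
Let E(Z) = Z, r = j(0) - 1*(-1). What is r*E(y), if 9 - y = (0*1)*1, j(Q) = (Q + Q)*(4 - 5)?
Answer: 9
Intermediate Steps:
j(Q) = -2*Q (j(Q) = (2*Q)*(-1) = -2*Q)
y = 9 (y = 9 - 0*1 = 9 - 0 = 9 - 1*0 = 9 + 0 = 9)
r = 1 (r = -2*0 - 1*(-1) = 0 + 1 = 1)
r*E(y) = 1*9 = 9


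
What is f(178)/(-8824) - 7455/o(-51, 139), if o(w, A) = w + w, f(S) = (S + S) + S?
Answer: 5477371/75004 ≈ 73.028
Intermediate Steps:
f(S) = 3*S (f(S) = 2*S + S = 3*S)
o(w, A) = 2*w
f(178)/(-8824) - 7455/o(-51, 139) = (3*178)/(-8824) - 7455/(2*(-51)) = 534*(-1/8824) - 7455/(-102) = -267/4412 - 7455*(-1/102) = -267/4412 + 2485/34 = 5477371/75004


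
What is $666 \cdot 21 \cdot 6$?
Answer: $83916$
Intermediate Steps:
$666 \cdot 21 \cdot 6 = 666 \cdot 126 = 83916$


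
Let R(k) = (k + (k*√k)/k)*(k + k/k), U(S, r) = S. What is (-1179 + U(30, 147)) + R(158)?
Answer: 23973 + 159*√158 ≈ 25972.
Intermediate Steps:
R(k) = (1 + k)*(k + √k) (R(k) = (k + k^(3/2)/k)*(k + 1) = (k + √k)*(1 + k) = (1 + k)*(k + √k))
(-1179 + U(30, 147)) + R(158) = (-1179 + 30) + (158 + √158 + 158² + 158^(3/2)) = -1149 + (158 + √158 + 24964 + 158*√158) = -1149 + (25122 + 159*√158) = 23973 + 159*√158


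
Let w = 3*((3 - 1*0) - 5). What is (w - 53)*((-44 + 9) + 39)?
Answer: -236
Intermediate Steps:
w = -6 (w = 3*((3 + 0) - 5) = 3*(3 - 5) = 3*(-2) = -6)
(w - 53)*((-44 + 9) + 39) = (-6 - 53)*((-44 + 9) + 39) = -59*(-35 + 39) = -59*4 = -236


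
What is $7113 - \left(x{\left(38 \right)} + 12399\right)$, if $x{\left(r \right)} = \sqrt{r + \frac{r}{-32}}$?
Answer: $-5286 - \frac{\sqrt{589}}{4} \approx -5292.1$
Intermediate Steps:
$x{\left(r \right)} = \frac{\sqrt{62} \sqrt{r}}{8}$ ($x{\left(r \right)} = \sqrt{r + r \left(- \frac{1}{32}\right)} = \sqrt{r - \frac{r}{32}} = \sqrt{\frac{31 r}{32}} = \frac{\sqrt{62} \sqrt{r}}{8}$)
$7113 - \left(x{\left(38 \right)} + 12399\right) = 7113 - \left(\frac{\sqrt{62} \sqrt{38}}{8} + 12399\right) = 7113 - \left(\frac{\sqrt{589}}{4} + 12399\right) = 7113 - \left(12399 + \frac{\sqrt{589}}{4}\right) = -5286 - \frac{\sqrt{589}}{4}$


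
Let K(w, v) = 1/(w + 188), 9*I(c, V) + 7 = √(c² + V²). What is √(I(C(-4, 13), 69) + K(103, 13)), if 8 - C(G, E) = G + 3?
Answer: √(-65572 + 28227*√538)/291 ≈ 2.6377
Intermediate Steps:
C(G, E) = 5 - G (C(G, E) = 8 - (G + 3) = 8 - (3 + G) = 8 + (-3 - G) = 5 - G)
I(c, V) = -7/9 + √(V² + c²)/9 (I(c, V) = -7/9 + √(c² + V²)/9 = -7/9 + √(V² + c²)/9)
K(w, v) = 1/(188 + w)
√(I(C(-4, 13), 69) + K(103, 13)) = √((-7/9 + √(69² + (5 - 1*(-4))²)/9) + 1/(188 + 103)) = √((-7/9 + √(4761 + (5 + 4)²)/9) + 1/291) = √((-7/9 + √(4761 + 9²)/9) + 1/291) = √((-7/9 + √(4761 + 81)/9) + 1/291) = √((-7/9 + √4842/9) + 1/291) = √((-7/9 + (3*√538)/9) + 1/291) = √((-7/9 + √538/3) + 1/291) = √(-676/873 + √538/3)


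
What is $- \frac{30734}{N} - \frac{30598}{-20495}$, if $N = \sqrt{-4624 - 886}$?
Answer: $\frac{30598}{20495} + \frac{15367 i \sqrt{5510}}{2755} \approx 1.493 + 414.04 i$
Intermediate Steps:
$N = i \sqrt{5510}$ ($N = \sqrt{-5510} = i \sqrt{5510} \approx 74.229 i$)
$- \frac{30734}{N} - \frac{30598}{-20495} = - \frac{30734}{i \sqrt{5510}} - \frac{30598}{-20495} = - 30734 \left(- \frac{i \sqrt{5510}}{5510}\right) - - \frac{30598}{20495} = \frac{15367 i \sqrt{5510}}{2755} + \frac{30598}{20495} = \frac{30598}{20495} + \frac{15367 i \sqrt{5510}}{2755}$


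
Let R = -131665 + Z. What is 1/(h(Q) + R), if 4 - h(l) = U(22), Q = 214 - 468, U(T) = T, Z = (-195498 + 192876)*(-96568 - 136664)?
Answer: 1/611402621 ≈ 1.6356e-9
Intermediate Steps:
Z = 611534304 (Z = -2622*(-233232) = 611534304)
Q = -254
h(l) = -18 (h(l) = 4 - 1*22 = 4 - 22 = -18)
R = 611402639 (R = -131665 + 611534304 = 611402639)
1/(h(Q) + R) = 1/(-18 + 611402639) = 1/611402621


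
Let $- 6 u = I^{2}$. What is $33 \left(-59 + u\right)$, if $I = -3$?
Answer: $- \frac{3993}{2} \approx -1996.5$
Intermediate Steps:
$u = - \frac{3}{2}$ ($u = - \frac{\left(-3\right)^{2}}{6} = \left(- \frac{1}{6}\right) 9 = - \frac{3}{2} \approx -1.5$)
$33 \left(-59 + u\right) = 33 \left(-59 - \frac{3}{2}\right) = 33 \left(- \frac{121}{2}\right) = - \frac{3993}{2}$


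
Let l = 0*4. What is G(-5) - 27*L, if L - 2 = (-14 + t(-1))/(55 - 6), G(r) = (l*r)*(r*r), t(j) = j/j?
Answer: -2295/49 ≈ -46.837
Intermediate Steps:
l = 0
t(j) = 1
G(r) = 0 (G(r) = (0*r)*(r*r) = 0*r² = 0)
L = 85/49 (L = 2 + (-14 + 1)/(55 - 6) = 2 - 13/49 = 85/49 ≈ 1.7347)
G(-5) - 27*L = 0 - 27*85/49 = 0 - 2295/49 = -2295/49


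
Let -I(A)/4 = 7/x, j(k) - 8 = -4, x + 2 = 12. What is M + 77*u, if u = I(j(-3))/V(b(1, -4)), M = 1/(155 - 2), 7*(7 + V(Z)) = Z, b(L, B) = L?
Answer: 192463/6120 ≈ 31.448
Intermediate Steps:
x = 10 (x = -2 + 12 = 10)
j(k) = 4 (j(k) = 8 - 4 = 4)
V(Z) = -7 + Z/7
I(A) = -14/5 (I(A) = -28/10 = -4*7/10 = -14/5)
M = 1/153 ≈ 0.0065359
u = 49/120 (u = -14/(5*(-7 + (1/7)*1)) = -14/(5*(-7 + 1/7)) = -14/(5*(-48/7)) = -14/5*(-7/48) = 49/120 ≈ 0.40833)
M + 77*u = 1/153 + 77*(49/120) = 1/153 + 3773/120 = 192463/6120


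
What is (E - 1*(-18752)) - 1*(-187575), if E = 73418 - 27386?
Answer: 252359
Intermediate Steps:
E = 46032
(E - 1*(-18752)) - 1*(-187575) = (46032 - 1*(-18752)) - 1*(-187575) = (46032 + 18752) + 187575 = 64784 + 187575 = 252359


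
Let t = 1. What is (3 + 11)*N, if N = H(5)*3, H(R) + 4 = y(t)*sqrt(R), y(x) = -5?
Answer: -168 - 210*sqrt(5) ≈ -637.57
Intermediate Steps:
H(R) = -4 - 5*sqrt(R)
N = -12 - 15*sqrt(5) (N = (-4 - 5*sqrt(5))*3 = -12 - 15*sqrt(5) ≈ -45.541)
(3 + 11)*N = (3 + 11)*(-12 - 15*sqrt(5)) = 14*(-12 - 15*sqrt(5)) = -168 - 210*sqrt(5)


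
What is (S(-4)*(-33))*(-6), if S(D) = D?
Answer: -792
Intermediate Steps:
(S(-4)*(-33))*(-6) = -4*(-33)*(-6) = 132*(-6) = -792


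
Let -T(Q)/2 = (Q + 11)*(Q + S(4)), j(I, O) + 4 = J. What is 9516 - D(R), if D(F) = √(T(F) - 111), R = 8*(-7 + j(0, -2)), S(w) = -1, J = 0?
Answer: 9516 - I*√13817 ≈ 9516.0 - 117.55*I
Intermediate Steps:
j(I, O) = -4 (j(I, O) = -4 + 0 = -4)
T(Q) = -2*(-1 + Q)*(11 + Q) (T(Q) = -2*(Q + 11)*(Q - 1) = -2*(11 + Q)*(-1 + Q) = -2*(-1 + Q)*(11 + Q))
R = -88 (R = 8*(-7 - 4) = 8*(-11) = -88)
D(F) = √(-89 - 20*F - 2*F²) (D(F) = √((22 - 20*F - 2*F²) - 111) = √(-89 - 20*F - 2*F²))
9516 - D(R) = 9516 - √(-89 - 20*(-88) - 2*(-88)²) = 9516 - √(-89 + 1760 - 2*7744) = 9516 - √(-89 + 1760 - 15488) = 9516 - √(-13817) = 9516 - I*√13817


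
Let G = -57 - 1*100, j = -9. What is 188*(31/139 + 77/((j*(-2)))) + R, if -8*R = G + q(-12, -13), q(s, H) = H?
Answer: 4340471/5004 ≈ 867.40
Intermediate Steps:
G = -157 (G = -57 - 100 = -157)
R = 85/4 (R = -(-157 - 13)/8 = -1/8*(-170) = 85/4 ≈ 21.250)
188*(31/139 + 77/((j*(-2)))) + R = 188*(31/139 + 77/((-9*(-2)))) + 85/4 = 188*(31*(1/139) + 77/18) + 85/4 = 188*(31/139 + 77*(1/18)) + 85/4 = 188*(31/139 + 77/18) + 85/4 = 188*(11261/2502) + 85/4 = 1058534/1251 + 85/4 = 4340471/5004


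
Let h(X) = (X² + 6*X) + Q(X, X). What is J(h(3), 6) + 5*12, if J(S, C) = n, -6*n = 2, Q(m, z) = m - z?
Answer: 179/3 ≈ 59.667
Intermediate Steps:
h(X) = X² + 6*X (h(X) = (X² + 6*X) + (X - X) = (X² + 6*X) + 0 = X² + 6*X)
n = -⅓ (n = -⅙*2 = -⅓ ≈ -0.33333)
J(S, C) = -⅓
J(h(3), 6) + 5*12 = -⅓ + 5*12 = -⅓ + 60 = 179/3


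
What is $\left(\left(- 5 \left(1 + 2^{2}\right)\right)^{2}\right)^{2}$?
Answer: $390625$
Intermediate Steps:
$\left(\left(- 5 \left(1 + 2^{2}\right)\right)^{2}\right)^{2} = \left(\left(- 5 \left(1 + 4\right)\right)^{2}\right)^{2} = \left(\left(\left(-5\right) 5\right)^{2}\right)^{2} = \left(\left(-25\right)^{2}\right)^{2} = 625^{2} = 390625$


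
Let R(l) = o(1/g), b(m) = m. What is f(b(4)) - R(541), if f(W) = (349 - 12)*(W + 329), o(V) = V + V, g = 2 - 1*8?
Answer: 336664/3 ≈ 1.1222e+5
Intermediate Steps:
g = -6 (g = 2 - 8 = -6)
o(V) = 2*V
R(l) = -⅓ (R(l) = 2/(-6) = 2*(-⅙) = -⅓)
f(W) = 110873 + 337*W (f(W) = 337*(329 + W) = 110873 + 337*W)
f(b(4)) - R(541) = (110873 + 337*4) - 1*(-⅓) = (110873 + 1348) + ⅓ = 112221 + ⅓ = 336664/3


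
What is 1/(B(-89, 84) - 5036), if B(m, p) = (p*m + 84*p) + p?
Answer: -1/5372 ≈ -0.00018615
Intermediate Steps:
B(m, p) = 85*p + m*p (B(m, p) = (m*p + 84*p) + p = (84*p + m*p) + p = 85*p + m*p)
1/(B(-89, 84) - 5036) = 1/(84*(85 - 89) - 5036) = 1/(84*(-4) - 5036) = 1/(-336 - 5036) = 1/(-5372) = -1/5372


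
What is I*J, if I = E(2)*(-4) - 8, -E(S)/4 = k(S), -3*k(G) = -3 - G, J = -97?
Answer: -5432/3 ≈ -1810.7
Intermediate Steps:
k(G) = 1 + G/3 (k(G) = -(-3 - G)/3 = 1 + G/3)
E(S) = -4 - 4*S/3 (E(S) = -4*(1 + S/3) = -4 - 4*S/3)
I = 56/3 (I = (-4 - 4/3*2)*(-4) - 8 = (-4 - 8/3)*(-4) - 8 = -20/3*(-4) - 8 = 80/3 - 8 = 56/3 ≈ 18.667)
I*J = (56/3)*(-97) = -5432/3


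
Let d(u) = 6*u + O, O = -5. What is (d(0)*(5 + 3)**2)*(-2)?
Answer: 640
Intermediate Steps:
d(u) = -5 + 6*u (d(u) = 6*u - 5 = -5 + 6*u)
(d(0)*(5 + 3)**2)*(-2) = ((-5 + 6*0)*(5 + 3)**2)*(-2) = ((-5 + 0)*8**2)*(-2) = -5*64*(-2) = -320*(-2) = 640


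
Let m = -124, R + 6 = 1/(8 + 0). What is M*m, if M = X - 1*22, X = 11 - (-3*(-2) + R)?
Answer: 2759/2 ≈ 1379.5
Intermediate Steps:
R = -47/8 (R = -6 + 1/(8 + 0) = -6 + 1/8 = -6 + ⅛ = -47/8 ≈ -5.8750)
X = 87/8 (X = 11 - (-3*(-2) - 47/8) = 11 - (6 - 47/8) = 11 - 1*⅛ = 11 - ⅛ = 87/8 ≈ 10.875)
M = -89/8 (M = 87/8 - 1*22 = 87/8 - 22 = -89/8 ≈ -11.125)
M*m = -89/8*(-124) = 2759/2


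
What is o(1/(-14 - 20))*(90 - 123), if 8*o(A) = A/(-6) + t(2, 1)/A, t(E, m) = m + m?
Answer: 152581/544 ≈ 280.48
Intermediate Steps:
t(E, m) = 2*m
o(A) = -A/48 + 1/(4*A) (o(A) = (A/(-6) + (2*1)/A)/8 = (A*(-⅙) + 2/A)/8 = (-A/6 + 2/A)/8 = (2/A - A/6)/8 = -A/48 + 1/(4*A))
o(1/(-14 - 20))*(90 - 123) = ((12 - (1/(-14 - 20))²)/(48*(1/(-14 - 20))))*(90 - 123) = ((12 - (1/(-34))²)/(48*(1/(-34))))*(-33) = ((12 - (-1/34)²)/(48*(-1/34)))*(-33) = ((1/48)*(-34)*(12 - 1*1/1156))*(-33) = ((1/48)*(-34)*(12 - 1/1156))*(-33) = ((1/48)*(-34)*(13871/1156))*(-33) = -13871/1632*(-33) = 152581/544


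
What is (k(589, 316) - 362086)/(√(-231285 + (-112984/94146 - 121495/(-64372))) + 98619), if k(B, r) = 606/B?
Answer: -304936198633879420608/83055692768332810765 + 426536096*I*√4387716658247705223441/1578058162598323404535 ≈ -3.6715 + 0.017904*I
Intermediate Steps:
(k(589, 316) - 362086)/(√(-231285 + (-112984/94146 - 121495/(-64372))) + 98619) = (606/589 - 362086)/(√(-231285 + (-112984/94146 - 121495/(-64372))) + 98619) = (606*(1/589) - 362086)/(√(-231285 + (-112984*1/94146 - 121495*(-1/64372))) + 98619) = (606/589 - 362086)/(√(-231285 + (-56492/47073 + 11045/5852)) + 98619) = -213268048/(589*(√(-231285 + 189330101/275471196) + 98619)) = -213268048/(589*(√(-63712166236759/275471196) + 98619)) = -213268048/(589*(I*√4387716658247705223441/137735598 + 98619)) = -213268048/(589*(98619 + I*√4387716658247705223441/137735598))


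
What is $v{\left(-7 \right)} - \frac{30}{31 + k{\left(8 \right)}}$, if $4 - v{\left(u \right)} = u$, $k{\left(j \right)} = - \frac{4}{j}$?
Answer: $\frac{611}{61} \approx 10.016$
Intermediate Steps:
$v{\left(u \right)} = 4 - u$
$v{\left(-7 \right)} - \frac{30}{31 + k{\left(8 \right)}} = \left(4 - -7\right) - \frac{30}{31 - \frac{4}{8}} = \left(4 + 7\right) - \frac{30}{31 - \frac{1}{2}} = 11 - \frac{30}{31 - \frac{1}{2}} = 11 - \frac{30}{\frac{61}{2}} = 11 - \frac{60}{61} = \frac{611}{61}$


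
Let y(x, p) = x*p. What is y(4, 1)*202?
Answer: 808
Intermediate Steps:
y(x, p) = p*x
y(4, 1)*202 = (1*4)*202 = 4*202 = 808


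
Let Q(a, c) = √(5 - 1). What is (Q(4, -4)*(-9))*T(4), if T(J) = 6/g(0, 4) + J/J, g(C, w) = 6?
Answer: -36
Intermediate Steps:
Q(a, c) = 2 (Q(a, c) = √4 = 2)
T(J) = 2 (T(J) = 6/6 + J/J = 6*(⅙) + 1 = 1 + 1 = 2)
(Q(4, -4)*(-9))*T(4) = (2*(-9))*2 = -18*2 = -36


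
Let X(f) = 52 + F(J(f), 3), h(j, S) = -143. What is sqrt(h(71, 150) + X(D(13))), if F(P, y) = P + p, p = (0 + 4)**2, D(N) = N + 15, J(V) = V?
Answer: I*sqrt(47) ≈ 6.8557*I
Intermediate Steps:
D(N) = 15 + N
p = 16 (p = 4**2 = 16)
F(P, y) = 16 + P (F(P, y) = P + 16 = 16 + P)
X(f) = 68 + f (X(f) = 52 + (16 + f) = 68 + f)
sqrt(h(71, 150) + X(D(13))) = sqrt(-143 + (68 + (15 + 13))) = sqrt(-143 + (68 + 28)) = sqrt(-143 + 96) = sqrt(-47) = I*sqrt(47)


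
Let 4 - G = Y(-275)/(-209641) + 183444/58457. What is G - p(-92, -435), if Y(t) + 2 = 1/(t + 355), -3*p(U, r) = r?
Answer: -141312818792343/980398714960 ≈ -144.14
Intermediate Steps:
p(U, r) = -r/3
Y(t) = -2 + 1/(355 + t) (Y(t) = -2 + 1/(t + 355) = -2 + 1/(355 + t))
G = 844994876857/980398714960 (G = 4 - (((-709 - 2*(-275))/(355 - 275))/(-209641) + 183444/58457) = 4 - (((-709 + 550)/80)*(-1/209641) + 183444*(1/58457)) = 4 - (((1/80)*(-159))*(-1/209641) + 183444/58457) = 4 - (-159/80*(-1/209641) + 183444/58457) = 4 - (159/16771280 + 183444/58457) = 4 - 1*3076599982983/980398714960 = 4 - 3076599982983/980398714960 = 844994876857/980398714960 ≈ 0.86189)
G - p(-92, -435) = 844994876857/980398714960 - (-1)*(-435)/3 = 844994876857/980398714960 - 1*145 = 844994876857/980398714960 - 145 = -141312818792343/980398714960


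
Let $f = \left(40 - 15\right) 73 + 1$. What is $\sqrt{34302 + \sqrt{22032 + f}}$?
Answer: $\sqrt{34302 + \sqrt{23858}} \approx 185.62$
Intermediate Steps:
$f = 1826$ ($f = \left(40 - 15\right) 73 + 1 = 25 \cdot 73 + 1 = 1825 + 1 = 1826$)
$\sqrt{34302 + \sqrt{22032 + f}} = \sqrt{34302 + \sqrt{22032 + 1826}} = \sqrt{34302 + \sqrt{23858}}$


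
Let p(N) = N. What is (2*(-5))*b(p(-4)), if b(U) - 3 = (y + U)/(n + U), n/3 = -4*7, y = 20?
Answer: -310/11 ≈ -28.182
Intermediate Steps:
n = -84 (n = 3*(-4*7) = 3*(-28) = -84)
b(U) = 3 + (20 + U)/(-84 + U)
(2*(-5))*b(p(-4)) = (2*(-5))*(4*(-58 - 4)/(-84 - 4)) = -40*(-62)/(-88) = -40*(-1)*(-62)/88 = -10*31/11 = -310/11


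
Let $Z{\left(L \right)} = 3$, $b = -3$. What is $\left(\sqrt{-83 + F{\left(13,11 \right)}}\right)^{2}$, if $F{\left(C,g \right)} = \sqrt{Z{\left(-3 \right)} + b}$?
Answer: $-83$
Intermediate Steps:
$F{\left(C,g \right)} = 0$ ($F{\left(C,g \right)} = \sqrt{3 - 3} = \sqrt{0} = 0$)
$\left(\sqrt{-83 + F{\left(13,11 \right)}}\right)^{2} = \left(\sqrt{-83 + 0}\right)^{2} = \left(\sqrt{-83}\right)^{2} = \left(i \sqrt{83}\right)^{2} = -83$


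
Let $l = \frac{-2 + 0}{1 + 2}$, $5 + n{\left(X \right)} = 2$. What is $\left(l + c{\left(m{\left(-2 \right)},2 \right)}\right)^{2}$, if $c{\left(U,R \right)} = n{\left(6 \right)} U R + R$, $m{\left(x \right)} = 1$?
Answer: $\frac{196}{9} \approx 21.778$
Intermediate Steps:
$n{\left(X \right)} = -3$ ($n{\left(X \right)} = -5 + 2 = -3$)
$c{\left(U,R \right)} = R - 3 R U$ ($c{\left(U,R \right)} = - 3 U R + R = - 3 R U + R = R - 3 R U$)
$l = - \frac{2}{3} \approx -0.66667$
$\left(l + c{\left(m{\left(-2 \right)},2 \right)}\right)^{2} = \left(- \frac{2}{3} + 2 \left(1 - 3\right)\right)^{2} = \left(- \frac{2}{3} + 2 \left(-2\right)\right)^{2} = \left(- \frac{2}{3} - 4\right)^{2} = \left(- \frac{14}{3}\right)^{2} = \frac{196}{9}$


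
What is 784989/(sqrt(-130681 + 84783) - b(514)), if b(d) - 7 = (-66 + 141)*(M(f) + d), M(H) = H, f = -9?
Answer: -14868476649/717545911 - 784989*I*sqrt(45898)/1435091822 ≈ -20.721 - 0.11719*I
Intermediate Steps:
b(d) = -668 + 75*d (b(d) = 7 + (-66 + 141)*(-9 + d) = 7 + 75*(-9 + d) = 7 + (-675 + 75*d) = -668 + 75*d)
784989/(sqrt(-130681 + 84783) - b(514)) = 784989/(sqrt(-130681 + 84783) - (-668 + 75*514)) = 784989/(sqrt(-45898) - (-668 + 38550)) = 784989/(I*sqrt(45898) - 1*37882) = 784989/(I*sqrt(45898) - 37882) = 784989/(-37882 + I*sqrt(45898))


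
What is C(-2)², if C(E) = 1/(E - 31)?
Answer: 1/1089 ≈ 0.00091827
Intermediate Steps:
C(E) = 1/(-31 + E)
C(-2)² = (1/(-31 - 2))² = (1/(-33))² = (-1/33)² = 1/1089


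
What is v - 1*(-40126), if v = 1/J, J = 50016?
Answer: 2006942017/50016 ≈ 40126.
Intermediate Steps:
v = 1/50016 ≈ 1.9994e-5
v - 1*(-40126) = 1/50016 - 1*(-40126) = 1/50016 + 40126 = 2006942017/50016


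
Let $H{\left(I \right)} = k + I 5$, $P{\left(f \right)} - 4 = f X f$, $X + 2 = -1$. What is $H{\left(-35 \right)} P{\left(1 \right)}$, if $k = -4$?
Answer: $-179$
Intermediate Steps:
$X = -3$ ($X = -2 - 1 = -3$)
$P{\left(f \right)} = 4 - 3 f^{2}$ ($P{\left(f \right)} = 4 + f \left(-3\right) f = 4 + - 3 f f = 4 - 3 f^{2}$)
$H{\left(I \right)} = -4 + 5 I$ ($H{\left(I \right)} = -4 + I 5 = -4 + 5 I$)
$H{\left(-35 \right)} P{\left(1 \right)} = \left(-4 + 5 \left(-35\right)\right) \left(4 - 3 \cdot 1^{2}\right) = \left(-4 - 175\right) \left(4 - 3\right) = - 179 \left(4 - 3\right) = \left(-179\right) 1 = -179$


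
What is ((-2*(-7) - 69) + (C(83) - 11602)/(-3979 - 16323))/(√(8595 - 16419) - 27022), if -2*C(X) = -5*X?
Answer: 29865133241/14824445445016 + 2210431*I*√489/7412222722508 ≈ 0.0020146 + 6.5945e-6*I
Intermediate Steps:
C(X) = 5*X/2 (C(X) = -(-5)*X/2 = 5*X/2)
((-2*(-7) - 69) + (C(83) - 11602)/(-3979 - 16323))/(√(8595 - 16419) - 27022) = ((-2*(-7) - 69) + ((5/2)*83 - 11602)/(-3979 - 16323))/(√(8595 - 16419) - 27022) = ((14 - 69) + (415/2 - 11602)/(-20302))/(√(-7824) - 27022) = (-55 - 22789/2*(-1/20302))/(4*I*√489 - 27022) = (-55 + 22789/40604)/(-27022 + 4*I*√489) = -2210431/(40604*(-27022 + 4*I*√489))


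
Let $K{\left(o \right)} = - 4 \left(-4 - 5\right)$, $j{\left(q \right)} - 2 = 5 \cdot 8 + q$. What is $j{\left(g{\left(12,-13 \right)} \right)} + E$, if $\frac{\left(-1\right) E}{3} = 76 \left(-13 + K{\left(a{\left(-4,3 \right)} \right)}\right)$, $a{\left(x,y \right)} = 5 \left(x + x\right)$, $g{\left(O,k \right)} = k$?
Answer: $-5215$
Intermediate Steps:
$j{\left(q \right)} = 42 + q$ ($j{\left(q \right)} = 2 + \left(5 \cdot 8 + q\right) = 2 + \left(40 + q\right) = 42 + q$)
$a{\left(x,y \right)} = 10 x$ ($a{\left(x,y \right)} = 5 \cdot 2 x = 10 x$)
$K{\left(o \right)} = 36$ ($K{\left(o \right)} = \left(-4\right) \left(-9\right) = 36$)
$E = -5244$ ($E = - 3 \cdot 76 \left(-13 + 36\right) = - 3 \cdot 76 \cdot 23 = \left(-3\right) 1748 = -5244$)
$j{\left(g{\left(12,-13 \right)} \right)} + E = \left(42 - 13\right) - 5244 = 29 - 5244 = -5215$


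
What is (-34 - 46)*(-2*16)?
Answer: 2560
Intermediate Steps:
(-34 - 46)*(-2*16) = -80*(-32) = 2560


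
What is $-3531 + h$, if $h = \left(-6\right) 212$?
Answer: $-4803$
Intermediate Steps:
$h = -1272$
$-3531 + h = -3531 - 1272 = -4803$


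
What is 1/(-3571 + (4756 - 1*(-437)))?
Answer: 1/1622 ≈ 0.00061652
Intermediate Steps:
1/(-3571 + (4756 - 1*(-437))) = 1/(-3571 + (4756 + 437)) = 1/(-3571 + 5193) = 1/1622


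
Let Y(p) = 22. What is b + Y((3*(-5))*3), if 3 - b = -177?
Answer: 202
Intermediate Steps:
b = 180 (b = 3 - 1*(-177) = 3 + 177 = 180)
b + Y((3*(-5))*3) = 180 + 22 = 202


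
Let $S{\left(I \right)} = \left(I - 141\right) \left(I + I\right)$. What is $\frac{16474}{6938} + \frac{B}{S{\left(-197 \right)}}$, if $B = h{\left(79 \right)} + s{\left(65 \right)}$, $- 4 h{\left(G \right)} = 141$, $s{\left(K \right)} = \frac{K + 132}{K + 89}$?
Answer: $\frac{337820535165}{142287889744} \approx 2.3742$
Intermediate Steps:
$s{\left(K \right)} = \frac{132 + K}{89 + K}$
$h{\left(G \right)} = - \frac{141}{4}$ ($h{\left(G \right)} = \left(- \frac{1}{4}\right) 141 = - \frac{141}{4}$)
$B = - \frac{10463}{308}$ ($B = - \frac{141}{4} + \frac{132 + 65}{89 + 65} = - \frac{141}{4} + \frac{1}{154} \cdot 197 = - \frac{141}{4} + \frac{197}{154} = - \frac{10463}{308} \approx -33.971$)
$S{\left(I \right)} = 2 I \left(-141 + I\right)$ ($S{\left(I \right)} = \left(-141 + I\right) 2 I = 2 I \left(-141 + I\right)$)
$\frac{16474}{6938} + \frac{B}{S{\left(-197 \right)}} = \frac{16474}{6938} - \frac{10463}{308 \cdot 2 \left(-197\right) \left(-141 - 197\right)} = 16474 \cdot \frac{1}{6938} - \frac{10463}{308 \cdot 2 \left(-197\right) \left(-338\right)} = \frac{8237}{3469} - \frac{10463}{308 \cdot 133172} = \frac{8237}{3469} - \frac{10463}{41016976} = \frac{337820535165}{142287889744}$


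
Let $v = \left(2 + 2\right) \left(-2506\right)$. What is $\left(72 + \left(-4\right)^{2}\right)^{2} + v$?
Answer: $-2280$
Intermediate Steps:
$v = -10024$ ($v = 4 \left(-2506\right) = -10024$)
$\left(72 + \left(-4\right)^{2}\right)^{2} + v = \left(72 + \left(-4\right)^{2}\right)^{2} - 10024 = \left(72 + 16\right)^{2} - 10024 = 88^{2} - 10024 = 7744 - 10024 = -2280$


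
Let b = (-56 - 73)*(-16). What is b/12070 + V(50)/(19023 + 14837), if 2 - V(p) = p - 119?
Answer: 7074401/40869020 ≈ 0.17310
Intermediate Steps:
V(p) = 121 - p (V(p) = 2 - (p - 119) = 2 - (-119 + p) = 2 + (119 - p) = 121 - p)
b = 2064 (b = -129*(-16) = 2064)
b/12070 + V(50)/(19023 + 14837) = 2064/12070 + (121 - 1*50)/(19023 + 14837) = 2064*(1/12070) + (121 - 50)/33860 = 1032/6035 + 71*(1/33860) = 1032/6035 + 71/33860 = 7074401/40869020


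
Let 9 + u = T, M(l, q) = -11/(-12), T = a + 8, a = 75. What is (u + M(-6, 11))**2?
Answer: 808201/144 ≈ 5612.5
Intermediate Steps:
T = 83 (T = 75 + 8 = 83)
M(l, q) = 11/12 (M(l, q) = -11*(-1/12) = 11/12)
u = 74 (u = -9 + 83 = 74)
(u + M(-6, 11))**2 = (74 + 11/12)**2 = (899/12)**2 = 808201/144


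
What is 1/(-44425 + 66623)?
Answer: 1/22198 ≈ 4.5049e-5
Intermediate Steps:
1/(-44425 + 66623) = 1/22198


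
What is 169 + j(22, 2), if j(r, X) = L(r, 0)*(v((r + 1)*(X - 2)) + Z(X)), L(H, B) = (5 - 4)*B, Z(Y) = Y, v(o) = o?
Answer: 169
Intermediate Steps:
L(H, B) = B (L(H, B) = 1*B = B)
j(r, X) = 0 (j(r, X) = 0*((r + 1)*(X - 2) + X) = 0*((1 + r)*(-2 + X) + X) = 0*(X + (1 + r)*(-2 + X)) = 0)
169 + j(22, 2) = 169 + 0 = 169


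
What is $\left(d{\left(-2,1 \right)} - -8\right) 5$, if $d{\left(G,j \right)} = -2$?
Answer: $30$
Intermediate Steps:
$\left(d{\left(-2,1 \right)} - -8\right) 5 = \left(-2 - -8\right) 5 = \left(-2 + 8\right) 5 = 6 \cdot 5 = 30$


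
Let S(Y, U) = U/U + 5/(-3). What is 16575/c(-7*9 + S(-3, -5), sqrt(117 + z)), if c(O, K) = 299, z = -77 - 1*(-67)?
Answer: 1275/23 ≈ 55.435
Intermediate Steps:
S(Y, U) = -2/3 (S(Y, U) = 1 + 5*(-1/3) = 1 - 5/3 = -2/3)
z = -10 (z = -77 + 67 = -10)
16575/c(-7*9 + S(-3, -5), sqrt(117 + z)) = 16575/299 = 16575*(1/299) = 1275/23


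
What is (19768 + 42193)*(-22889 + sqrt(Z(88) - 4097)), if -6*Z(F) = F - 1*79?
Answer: -1418225329 + 61961*I*sqrt(16394)/2 ≈ -1.4182e+9 + 3.9667e+6*I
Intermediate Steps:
Z(F) = 79/6 - F/6 (Z(F) = -(F - 1*79)/6 = -(F - 79)/6 = -(-79 + F)/6 = 79/6 - F/6)
(19768 + 42193)*(-22889 + sqrt(Z(88) - 4097)) = (19768 + 42193)*(-22889 + sqrt((79/6 - 1/6*88) - 4097)) = 61961*(-22889 + sqrt((79/6 - 44/3) - 4097)) = 61961*(-22889 + sqrt(-3/2 - 4097)) = 61961*(-22889 + sqrt(-8197/2)) = 61961*(-22889 + I*sqrt(16394)/2) = -1418225329 + 61961*I*sqrt(16394)/2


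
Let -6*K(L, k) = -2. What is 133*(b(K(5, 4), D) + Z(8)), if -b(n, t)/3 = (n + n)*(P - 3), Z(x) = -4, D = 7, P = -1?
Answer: 532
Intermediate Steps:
K(L, k) = 1/3 (K(L, k) = -1/6*(-2) = 1/3)
b(n, t) = 24*n (b(n, t) = -3*(n + n)*(-1 - 3) = -3*2*n*(-4) = -(-24)*n = 24*n)
133*(b(K(5, 4), D) + Z(8)) = 133*(24*(1/3) - 4) = 133*(8 - 4) = 133*4 = 532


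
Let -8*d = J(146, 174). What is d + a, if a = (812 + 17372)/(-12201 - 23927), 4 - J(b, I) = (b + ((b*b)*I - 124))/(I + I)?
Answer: 2092157099/1571568 ≈ 1331.3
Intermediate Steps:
J(b, I) = 4 - (-124 + b + I*b²)/(2*I) (J(b, I) = 4 - (b + ((b*b)*I - 124))/(I + I) = 4 - (b + (b²*I - 124))/(2*I) = 4 - (b + (I*b² - 124))*1/(2*I) = 4 - (b + (-124 + I*b²))*1/(2*I) = 4 - (-124 + b + I*b²)*1/(2*I) = 4 - (-124 + b + I*b²)/(2*I))
d = 1853807/1392 (d = -(124 - 1*146 - 1*174*(-8 + 146²))/(16*174) = -(124 - 146 - 1*174*(-8 + 21316))/(16*174) = -(124 - 146 - 1*174*21308)/(16*174) = -(124 - 146 - 3707592)/(16*174) = -(-3707614)/(16*174) = -⅛*(-1853807/174) = 1853807/1392 ≈ 1331.8)
a = -2273/4516 (a = 18184/(-36128) = 18184*(-1/36128) = -2273/4516 ≈ -0.50332)
d + a = 1853807/1392 - 2273/4516 = 2092157099/1571568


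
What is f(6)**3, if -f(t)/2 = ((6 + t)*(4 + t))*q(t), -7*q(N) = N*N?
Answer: 644972544000/343 ≈ 1.8804e+9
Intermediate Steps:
q(N) = -N**2/7 (q(N) = -N*N/7 = -N**2/7)
f(t) = 2*t**2*(4 + t)*(6 + t)/7 (f(t) = -2*(6 + t)*(4 + t)*(-t**2/7) = -2*(4 + t)*(6 + t)*(-t**2/7) = -(-2)*t**2*(4 + t)*(6 + t)/7 = 2*t**2*(4 + t)*(6 + t)/7)
f(6)**3 = ((2/7)*6**2*(24 + 6**2 + 10*6))**3 = ((2/7)*36*(24 + 36 + 60))**3 = ((2/7)*36*120)**3 = (8640/7)**3 = 644972544000/343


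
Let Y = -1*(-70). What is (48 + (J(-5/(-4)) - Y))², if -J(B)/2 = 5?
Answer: 1024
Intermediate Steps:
J(B) = -10 (J(B) = -2*5 = -10)
Y = 70
(48 + (J(-5/(-4)) - Y))² = (48 + (-10 - 1*70))² = (48 + (-10 - 70))² = (48 - 80)² = (-32)² = 1024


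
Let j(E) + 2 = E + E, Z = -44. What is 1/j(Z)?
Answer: -1/90 ≈ -0.011111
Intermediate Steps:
j(E) = -2 + 2*E (j(E) = -2 + (E + E) = -2 + 2*E)
1/j(Z) = 1/(-2 + 2*(-44)) = 1/(-2 - 88) = 1/(-90) = -1/90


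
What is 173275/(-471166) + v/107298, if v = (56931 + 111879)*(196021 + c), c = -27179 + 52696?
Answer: 978920404114585/2808620526 ≈ 3.4854e+5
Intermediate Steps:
c = 25517
v = 37397829780 (v = (56931 + 111879)*(196021 + 25517) = 168810*221538 = 37397829780)
173275/(-471166) + v/107298 = 173275/(-471166) + 37397829780/107298 = 173275*(-1/471166) + 37397829780*(1/107298) = -173275/471166 + 2077657210/5961 = 978920404114585/2808620526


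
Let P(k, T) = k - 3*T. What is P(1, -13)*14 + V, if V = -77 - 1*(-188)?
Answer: 671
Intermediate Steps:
V = 111 (V = -77 + 188 = 111)
P(1, -13)*14 + V = (1 - 3*(-13))*14 + 111 = (1 + 39)*14 + 111 = 40*14 + 111 = 560 + 111 = 671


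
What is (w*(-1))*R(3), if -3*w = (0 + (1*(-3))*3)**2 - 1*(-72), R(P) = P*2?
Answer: 306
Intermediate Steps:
R(P) = 2*P
w = -51 (w = -((0 + (1*(-3))*3)**2 - 1*(-72))/3 = -((0 - 3*3)**2 + 72)/3 = -((0 - 9)**2 + 72)/3 = -((-9)**2 + 72)/3 = -(81 + 72)/3 = -1/3*153 = -51)
(w*(-1))*R(3) = (-51*(-1))*(2*3) = 51*6 = 306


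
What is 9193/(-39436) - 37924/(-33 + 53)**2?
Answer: -23425751/246475 ≈ -95.043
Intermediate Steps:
9193/(-39436) - 37924/(-33 + 53)**2 = 9193*(-1/39436) - 37924/(20**2) = -9193/39436 - 37924/400 = -9193/39436 - 37924*1/400 = -9193/39436 - 9481/100 = -23425751/246475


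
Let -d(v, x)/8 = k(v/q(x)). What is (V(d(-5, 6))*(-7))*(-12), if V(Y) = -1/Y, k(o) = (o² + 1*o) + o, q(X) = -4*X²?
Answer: 217728/1465 ≈ 148.62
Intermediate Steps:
k(o) = o² + 2*o (k(o) = (o² + o) + o = (o + o²) + o = o² + 2*o)
d(v, x) = 2*v*(2 - v/(4*x²))/x² (d(v, x) = -8*v/((-4*x²))*(2 + v/((-4*x²))) = -8*v*(-1/(4*x²))*(2 + v*(-1/(4*x²))) = -8*(-v/(4*x²))*(2 - v/(4*x²)) = -(-2)*v*(2 - v/(4*x²))/x² = 2*v*(2 - v/(4*x²))/x²)
(V(d(-5, 6))*(-7))*(-12) = (-1/((½)*(-5)*(-1*(-5) + 8*6²)/6⁴)*(-7))*(-12) = (-1/((½)*(-5)*(1/1296)*(5 + 8*36))*(-7))*(-12) = (-1/((½)*(-5)*(1/1296)*(5 + 288))*(-7))*(-12) = (-1/((½)*(-5)*(1/1296)*293)*(-7))*(-12) = (-1/(-1465/2592)*(-7))*(-12) = (-1*(-2592/1465)*(-7))*(-12) = ((2592/1465)*(-7))*(-12) = -18144/1465*(-12) = 217728/1465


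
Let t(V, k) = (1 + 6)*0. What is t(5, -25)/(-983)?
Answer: 0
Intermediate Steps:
t(V, k) = 0 (t(V, k) = 7*0 = 0)
t(5, -25)/(-983) = 0/(-983) = 0*(-1/983) = 0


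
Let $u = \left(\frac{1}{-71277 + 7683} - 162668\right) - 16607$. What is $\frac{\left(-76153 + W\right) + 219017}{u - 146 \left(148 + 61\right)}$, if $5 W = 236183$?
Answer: $- \frac{60446287782}{66706608335} \approx -0.90615$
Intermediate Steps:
$W = \frac{236183}{5}$ ($W = \frac{1}{5} \cdot 236183 = \frac{236183}{5} \approx 47237.0$)
$u = - \frac{11400814351}{63594}$ ($u = \left(\frac{1}{-63594} - 162668\right) - 16607 = \left(- \frac{1}{63594} - 162668\right) - 16607 = - \frac{10344708793}{63594} - 16607 = - \frac{11400814351}{63594} \approx -1.7928 \cdot 10^{5}$)
$\frac{\left(-76153 + W\right) + 219017}{u - 146 \left(148 + 61\right)} = \frac{\left(-76153 + \frac{236183}{5}\right) + 219017}{- \frac{11400814351}{63594} - 146 \left(148 + 61\right)} = \frac{- \frac{144582}{5} + 219017}{- \frac{11400814351}{63594} - 30514} = \frac{950503}{5 \left(- \frac{11400814351}{63594} - 30514\right)} = \frac{950503}{5 \left(- \frac{13341321667}{63594}\right)} = \frac{950503}{5} \left(- \frac{63594}{13341321667}\right) = - \frac{60446287782}{66706608335}$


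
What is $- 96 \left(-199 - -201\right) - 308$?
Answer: $-500$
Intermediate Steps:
$- 96 \left(-199 - -201\right) - 308 = - 96 \left(-199 + 201\right) - 308 = \left(-96\right) 2 - 308 = -192 - 308 = -500$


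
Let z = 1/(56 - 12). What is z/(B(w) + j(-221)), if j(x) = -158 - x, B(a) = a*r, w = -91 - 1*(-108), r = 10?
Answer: 1/10252 ≈ 9.7542e-5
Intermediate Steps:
w = 17 (w = -91 + 108 = 17)
B(a) = 10*a (B(a) = a*10 = 10*a)
z = 1/44 ≈ 0.022727
z/(B(w) + j(-221)) = (1/44)/(10*17 + (-158 - 1*(-221))) = (1/44)/(170 + (-158 + 221)) = (1/44)/(170 + 63) = (1/44)/233 = (1/233)*(1/44) = 1/10252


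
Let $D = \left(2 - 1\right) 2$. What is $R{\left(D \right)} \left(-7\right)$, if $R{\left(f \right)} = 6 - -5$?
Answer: $-77$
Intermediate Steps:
$D = 2$ ($D = 1 \cdot 2 = 2$)
$R{\left(f \right)} = 11$ ($R{\left(f \right)} = 6 + 5 = 11$)
$R{\left(D \right)} \left(-7\right) = 11 \left(-7\right) = -77$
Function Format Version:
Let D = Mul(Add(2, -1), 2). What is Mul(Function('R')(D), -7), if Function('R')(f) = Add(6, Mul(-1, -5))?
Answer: -77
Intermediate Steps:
D = 2 (D = Mul(1, 2) = 2)
Function('R')(f) = 11 (Function('R')(f) = Add(6, 5) = 11)
Mul(Function('R')(D), -7) = Mul(11, -7) = -77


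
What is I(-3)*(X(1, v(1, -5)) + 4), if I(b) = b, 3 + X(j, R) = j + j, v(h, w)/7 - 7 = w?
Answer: -9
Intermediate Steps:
v(h, w) = 49 + 7*w
X(j, R) = -3 + 2*j (X(j, R) = -3 + (j + j) = -3 + 2*j)
I(-3)*(X(1, v(1, -5)) + 4) = -3*((-3 + 2*1) + 4) = -3*((-3 + 2) + 4) = -3*(-1 + 4) = -3*3 = -9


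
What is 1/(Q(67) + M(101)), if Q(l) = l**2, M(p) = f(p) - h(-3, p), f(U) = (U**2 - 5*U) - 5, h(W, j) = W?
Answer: 1/14183 ≈ 7.0507e-5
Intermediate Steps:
f(U) = -5 + U**2 - 5*U
M(p) = -2 + p**2 - 5*p (M(p) = (-5 + p**2 - 5*p) - 1*(-3) = (-5 + p**2 - 5*p) + 3 = -2 + p**2 - 5*p)
1/(Q(67) + M(101)) = 1/(67**2 + (-2 + 101**2 - 5*101)) = 1/(4489 + (-2 + 10201 - 505)) = 1/(4489 + 9694) = 1/14183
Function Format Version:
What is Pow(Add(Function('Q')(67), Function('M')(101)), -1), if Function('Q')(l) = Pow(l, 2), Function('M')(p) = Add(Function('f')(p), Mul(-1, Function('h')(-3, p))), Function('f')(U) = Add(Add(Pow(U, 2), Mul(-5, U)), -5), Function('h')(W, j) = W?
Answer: Rational(1, 14183) ≈ 7.0507e-5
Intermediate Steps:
Function('f')(U) = Add(-5, Pow(U, 2), Mul(-5, U))
Function('M')(p) = Add(-2, Pow(p, 2), Mul(-5, p)) (Function('M')(p) = Add(Add(-5, Pow(p, 2), Mul(-5, p)), Mul(-1, -3)) = Add(Add(-5, Pow(p, 2), Mul(-5, p)), 3) = Add(-2, Pow(p, 2), Mul(-5, p)))
Pow(Add(Function('Q')(67), Function('M')(101)), -1) = Pow(Add(Pow(67, 2), Add(-2, Pow(101, 2), Mul(-5, 101))), -1) = Pow(Add(4489, Add(-2, 10201, -505)), -1) = Pow(Add(4489, 9694), -1) = Pow(14183, -1) = Rational(1, 14183)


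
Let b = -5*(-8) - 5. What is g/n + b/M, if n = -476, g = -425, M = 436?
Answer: 1485/1526 ≈ 0.97313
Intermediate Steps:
b = 35 (b = 40 - 5 = 35)
g/n + b/M = -425/(-476) + 35/436 = -425*(-1/476) + 35*(1/436) = 25/28 + 35/436 = 1485/1526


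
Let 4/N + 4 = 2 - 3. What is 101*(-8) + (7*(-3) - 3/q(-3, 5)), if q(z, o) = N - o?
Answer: -24026/29 ≈ -828.48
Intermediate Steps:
N = -⅘ (N = 4/(-4 + (2 - 3)) = 4/(-4 - 1) = 4/(-5) = 4*(-⅕) = -⅘ ≈ -0.80000)
q(z, o) = -⅘ - o
101*(-8) + (7*(-3) - 3/q(-3, 5)) = 101*(-8) + (7*(-3) - 3/(-⅘ - 1*5)) = -808 + (-21 - 3/(-⅘ - 5)) = -808 + (-21 - 3/(-29/5)) = -808 + (-21 - 3*(-5/29)) = -808 + (-21 + 15/29) = -808 - 594/29 = -24026/29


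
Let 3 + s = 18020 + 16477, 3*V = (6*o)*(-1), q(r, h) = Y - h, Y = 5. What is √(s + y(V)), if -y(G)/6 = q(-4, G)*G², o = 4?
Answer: 3*√3278 ≈ 171.76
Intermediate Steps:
q(r, h) = 5 - h
V = -8 (V = ((6*4)*(-1))/3 = (24*(-1))/3 = (⅓)*(-24) = -8)
y(G) = -6*G²*(5 - G) (y(G) = -6*(5 - G)*G² = -6*G²*(5 - G))
s = 34494 (s = -3 + (18020 + 16477) = -3 + 34497 = 34494)
√(s + y(V)) = √(34494 + 6*(-8)²*(-5 - 8)) = √(34494 + 6*64*(-13)) = √(34494 - 4992) = √29502 = 3*√3278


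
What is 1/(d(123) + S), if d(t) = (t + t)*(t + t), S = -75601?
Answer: -1/15085 ≈ -6.6291e-5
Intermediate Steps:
d(t) = 4*t² (d(t) = (2*t)*(2*t) = 4*t²)
1/(d(123) + S) = 1/(4*123² - 75601) = 1/(4*15129 - 75601) = 1/(60516 - 75601) = 1/(-15085) = -1/15085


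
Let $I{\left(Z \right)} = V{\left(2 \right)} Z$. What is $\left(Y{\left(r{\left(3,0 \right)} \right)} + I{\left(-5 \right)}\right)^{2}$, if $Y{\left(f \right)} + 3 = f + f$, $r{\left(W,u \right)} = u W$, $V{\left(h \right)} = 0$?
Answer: $9$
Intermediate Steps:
$r{\left(W,u \right)} = W u$
$Y{\left(f \right)} = -3 + 2 f$ ($Y{\left(f \right)} = -3 + \left(f + f\right) = -3 + 2 f$)
$I{\left(Z \right)} = 0$ ($I{\left(Z \right)} = 0 Z = 0$)
$\left(Y{\left(r{\left(3,0 \right)} \right)} + I{\left(-5 \right)}\right)^{2} = \left(\left(-3 + 2 \cdot 3 \cdot 0\right) + 0\right)^{2} = \left(\left(-3 + 2 \cdot 0\right) + 0\right)^{2} = \left(\left(-3 + 0\right) + 0\right)^{2} = \left(-3 + 0\right)^{2} = \left(-3\right)^{2} = 9$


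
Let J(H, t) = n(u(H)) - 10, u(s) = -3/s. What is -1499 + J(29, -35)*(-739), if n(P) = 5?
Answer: 2196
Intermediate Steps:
J(H, t) = -5 (J(H, t) = 5 - 10 = -5)
-1499 + J(29, -35)*(-739) = -1499 - 5*(-739) = -1499 + 3695 = 2196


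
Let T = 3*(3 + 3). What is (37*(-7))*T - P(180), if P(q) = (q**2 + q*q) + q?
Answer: -69642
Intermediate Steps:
T = 18 (T = 3*6 = 18)
P(q) = q + 2*q**2 (P(q) = (q**2 + q**2) + q = 2*q**2 + q = q + 2*q**2)
(37*(-7))*T - P(180) = (37*(-7))*18 - 180*(1 + 2*180) = -259*18 - 180*(1 + 360) = -4662 - 180*361 = -4662 - 1*64980 = -4662 - 64980 = -69642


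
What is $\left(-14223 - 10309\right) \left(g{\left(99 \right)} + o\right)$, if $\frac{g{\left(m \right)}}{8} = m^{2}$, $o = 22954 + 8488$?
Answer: $-2694840200$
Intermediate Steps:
$o = 31442$
$g{\left(m \right)} = 8 m^{2}$
$\left(-14223 - 10309\right) \left(g{\left(99 \right)} + o\right) = \left(-14223 - 10309\right) \left(8 \cdot 99^{2} + 31442\right) = - 24532 \left(8 \cdot 9801 + 31442\right) = - 24532 \left(78408 + 31442\right) = \left(-24532\right) 109850 = -2694840200$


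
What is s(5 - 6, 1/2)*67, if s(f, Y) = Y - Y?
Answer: 0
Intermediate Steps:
s(f, Y) = 0
s(5 - 6, 1/2)*67 = 0*67 = 0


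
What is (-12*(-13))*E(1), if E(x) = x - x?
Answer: 0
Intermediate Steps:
E(x) = 0
(-12*(-13))*E(1) = -12*(-13)*0 = 156*0 = 0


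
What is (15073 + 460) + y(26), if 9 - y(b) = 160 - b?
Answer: 15408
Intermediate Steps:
y(b) = -151 + b (y(b) = 9 - (160 - b) = 9 + (-160 + b) = -151 + b)
(15073 + 460) + y(26) = (15073 + 460) + (-151 + 26) = 15533 - 125 = 15408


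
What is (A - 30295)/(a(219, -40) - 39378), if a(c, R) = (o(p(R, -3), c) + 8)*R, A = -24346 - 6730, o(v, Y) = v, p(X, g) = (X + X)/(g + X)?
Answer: 2638953/1710214 ≈ 1.5431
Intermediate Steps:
p(X, g) = 2*X/(X + g) (p(X, g) = (2*X)/(X + g) = 2*X/(X + g))
A = -31076
a(c, R) = R*(8 + 2*R/(-3 + R)) (a(c, R) = (2*R/(R - 3) + 8)*R = (2*R/(-3 + R) + 8)*R = (8 + 2*R/(-3 + R))*R = R*(8 + 2*R/(-3 + R)))
(A - 30295)/(a(219, -40) - 39378) = (-31076 - 30295)/(2*(-40)*(-12 + 5*(-40))/(-3 - 40) - 39378) = -61371/(2*(-40)*(-12 - 200)/(-43) - 39378) = -61371/(2*(-40)*(-1/43)*(-212) - 39378) = -61371/(-16960/43 - 39378) = -61371/(-1710214/43) = -61371*(-43/1710214) = 2638953/1710214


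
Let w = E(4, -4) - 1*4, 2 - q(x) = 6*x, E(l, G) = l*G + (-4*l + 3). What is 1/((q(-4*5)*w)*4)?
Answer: -1/16104 ≈ -6.2096e-5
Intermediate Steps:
E(l, G) = 3 - 4*l + G*l (E(l, G) = G*l + (3 - 4*l) = 3 - 4*l + G*l)
q(x) = 2 - 6*x
w = -33 (w = (3 - 4*4 - 4*4) - 1*4 = (3 - 16 - 16) - 4 = -29 - 4 = -33)
1/((q(-4*5)*w)*4) = 1/(((2 - (-24)*5)*(-33))*4) = 1/(((2 - 6*(-20))*(-33))*4) = 1/(((2 + 120)*(-33))*4) = 1/((122*(-33))*4) = 1/(-4026*4) = 1/(-16104) = -1/16104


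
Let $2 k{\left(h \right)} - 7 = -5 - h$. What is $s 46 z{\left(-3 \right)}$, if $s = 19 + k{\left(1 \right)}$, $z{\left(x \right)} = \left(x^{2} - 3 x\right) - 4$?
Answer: $12558$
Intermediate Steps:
$k{\left(h \right)} = 1 - \frac{h}{2}$ ($k{\left(h \right)} = \frac{7}{2} + \frac{-5 - h}{2} = \frac{7}{2} - \left(\frac{5}{2} + \frac{h}{2}\right) = 1 - \frac{h}{2}$)
$z{\left(x \right)} = -4 + x^{2} - 3 x$
$s = \frac{39}{2}$ ($s = 19 + \left(1 - \frac{1}{2}\right) = 19 + \frac{1}{2} = \frac{39}{2} \approx 19.5$)
$s 46 z{\left(-3 \right)} = \frac{39}{2} \cdot 46 \left(-4 + \left(-3\right)^{2} - -9\right) = 897 \left(-4 + 9 + 9\right) = 897 \cdot 14 = 12558$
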